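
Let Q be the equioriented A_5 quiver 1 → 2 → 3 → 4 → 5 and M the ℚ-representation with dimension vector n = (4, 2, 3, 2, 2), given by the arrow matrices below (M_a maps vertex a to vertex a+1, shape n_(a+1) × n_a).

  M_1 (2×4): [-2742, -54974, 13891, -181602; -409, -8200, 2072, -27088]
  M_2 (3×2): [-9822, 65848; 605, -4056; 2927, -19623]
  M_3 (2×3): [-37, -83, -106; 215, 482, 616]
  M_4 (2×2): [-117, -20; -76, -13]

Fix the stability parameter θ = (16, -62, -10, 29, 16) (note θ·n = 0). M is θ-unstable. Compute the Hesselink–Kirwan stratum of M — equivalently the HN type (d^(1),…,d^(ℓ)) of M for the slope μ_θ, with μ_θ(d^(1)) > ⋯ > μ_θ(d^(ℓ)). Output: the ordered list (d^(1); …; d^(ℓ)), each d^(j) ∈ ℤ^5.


Interval decomposition of M: I[1,1]^2, I[1,3], I[1,5], I[3,5].
HN type (ℓ=4): μ^(1)=45/2; μ^(2)=16; μ^(3)=-10; μ^(4)=-23

((0, 0, 0, 2, 2); (2, 0, 0, 0, 0); (0, 0, 3, 0, 0); (2, 2, 0, 0, 0))


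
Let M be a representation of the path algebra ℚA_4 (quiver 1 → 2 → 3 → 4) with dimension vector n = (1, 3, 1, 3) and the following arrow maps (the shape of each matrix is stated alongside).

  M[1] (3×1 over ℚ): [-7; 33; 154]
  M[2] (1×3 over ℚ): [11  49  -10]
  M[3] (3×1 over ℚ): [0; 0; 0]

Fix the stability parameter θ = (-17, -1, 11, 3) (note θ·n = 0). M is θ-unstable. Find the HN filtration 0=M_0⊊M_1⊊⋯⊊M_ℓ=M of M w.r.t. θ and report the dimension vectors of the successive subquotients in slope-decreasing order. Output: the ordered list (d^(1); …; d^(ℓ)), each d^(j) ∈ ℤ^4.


Barcode: M ≅ I[1,2], I[2,2], I[2,3], I[4,4]^3. HN layers by μ_θ (4 steps, strictly decreasing):
  μ^(1)=11; μ^(2)=3; μ^(3)=-1; μ^(4)=-17

((0, 0, 1, 0); (0, 0, 0, 3); (0, 3, 0, 0); (1, 0, 0, 0))


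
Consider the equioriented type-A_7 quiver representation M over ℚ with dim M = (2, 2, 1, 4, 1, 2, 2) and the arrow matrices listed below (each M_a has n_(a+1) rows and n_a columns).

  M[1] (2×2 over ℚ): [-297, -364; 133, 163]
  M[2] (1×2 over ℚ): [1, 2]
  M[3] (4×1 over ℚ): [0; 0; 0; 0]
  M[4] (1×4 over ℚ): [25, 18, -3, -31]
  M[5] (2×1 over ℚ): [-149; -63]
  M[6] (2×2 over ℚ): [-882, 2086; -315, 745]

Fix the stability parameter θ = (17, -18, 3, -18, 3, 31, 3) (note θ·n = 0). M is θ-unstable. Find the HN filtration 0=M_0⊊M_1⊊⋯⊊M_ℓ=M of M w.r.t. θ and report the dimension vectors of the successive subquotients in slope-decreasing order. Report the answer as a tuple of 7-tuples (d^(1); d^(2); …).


Interval decomposition of M: I[1,2], I[1,3], I[4,4]^3, I[4,6], I[6,7], I[7,7].
HN type (ℓ=5): μ^(1)=31; μ^(2)=17; μ^(3)=3; μ^(4)=-1/2; μ^(5)=-18

((0, 0, 0, 0, 0, 1, 0); (0, 0, 0, 0, 0, 1, 1); (0, 0, 1, 0, 1, 0, 1); (2, 2, 0, 0, 0, 0, 0); (0, 0, 0, 4, 0, 0, 0))


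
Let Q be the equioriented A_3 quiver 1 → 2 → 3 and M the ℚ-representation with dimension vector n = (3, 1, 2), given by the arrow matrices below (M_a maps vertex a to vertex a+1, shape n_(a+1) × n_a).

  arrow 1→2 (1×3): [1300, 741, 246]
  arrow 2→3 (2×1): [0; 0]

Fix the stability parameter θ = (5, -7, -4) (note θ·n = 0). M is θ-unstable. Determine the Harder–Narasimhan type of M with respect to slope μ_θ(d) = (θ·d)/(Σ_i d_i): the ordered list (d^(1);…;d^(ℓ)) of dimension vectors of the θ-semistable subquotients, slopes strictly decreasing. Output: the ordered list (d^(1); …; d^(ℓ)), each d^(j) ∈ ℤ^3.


Barcode: M ≅ I[1,1]^2, I[1,2], I[3,3]^2. HN layers by μ_θ (3 steps, strictly decreasing):
  μ^(1)=5; μ^(2)=-1; μ^(3)=-4

((2, 0, 0); (1, 1, 0); (0, 0, 2))


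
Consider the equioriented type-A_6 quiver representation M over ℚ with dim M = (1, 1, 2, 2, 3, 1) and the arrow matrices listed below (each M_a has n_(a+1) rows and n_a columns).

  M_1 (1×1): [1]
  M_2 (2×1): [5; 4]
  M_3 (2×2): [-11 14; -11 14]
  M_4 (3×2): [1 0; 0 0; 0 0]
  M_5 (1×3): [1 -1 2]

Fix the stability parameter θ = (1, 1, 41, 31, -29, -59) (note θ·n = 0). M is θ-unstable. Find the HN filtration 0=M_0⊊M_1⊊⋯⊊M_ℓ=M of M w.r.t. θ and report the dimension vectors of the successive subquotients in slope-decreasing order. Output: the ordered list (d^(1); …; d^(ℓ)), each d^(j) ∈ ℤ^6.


Barcode: M ≅ I[1,6], I[3,3], I[4,4], I[5,5]^2. HN layers by μ_θ (4 steps, strictly decreasing):
  μ^(1)=41; μ^(2)=31; μ^(3)=-7/3; μ^(4)=-29

((0, 0, 1, 0, 0, 0); (0, 0, 0, 1, 0, 0); (1, 1, 1, 1, 1, 1); (0, 0, 0, 0, 2, 0))


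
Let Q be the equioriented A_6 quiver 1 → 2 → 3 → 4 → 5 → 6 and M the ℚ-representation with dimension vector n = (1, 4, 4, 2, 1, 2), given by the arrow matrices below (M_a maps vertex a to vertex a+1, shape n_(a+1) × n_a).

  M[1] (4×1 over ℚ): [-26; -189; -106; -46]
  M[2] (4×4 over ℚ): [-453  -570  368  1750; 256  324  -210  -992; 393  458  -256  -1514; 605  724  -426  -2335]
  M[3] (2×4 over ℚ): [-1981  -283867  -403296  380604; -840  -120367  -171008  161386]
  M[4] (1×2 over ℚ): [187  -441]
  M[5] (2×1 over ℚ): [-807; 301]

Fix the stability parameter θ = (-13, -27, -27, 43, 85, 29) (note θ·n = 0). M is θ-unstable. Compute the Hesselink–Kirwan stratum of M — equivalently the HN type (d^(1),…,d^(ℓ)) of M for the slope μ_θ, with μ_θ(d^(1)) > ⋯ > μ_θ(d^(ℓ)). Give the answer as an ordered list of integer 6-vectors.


Via rank(M_{q-1}∘⋯∘M_p): M ≅ I[1,2], I[2,3], I[2,4], I[2,6], I[3,3], I[6,6].
μ_θ-semistable layers: μ^(1)=57; μ^(2)=43; μ^(3)=29; μ^(4)=-20; μ^(5)=-27

((0, 0, 0, 0, 1, 1); (0, 0, 0, 2, 0, 0); (0, 0, 0, 0, 0, 1); (1, 1, 0, 0, 0, 0); (0, 3, 4, 0, 0, 0))


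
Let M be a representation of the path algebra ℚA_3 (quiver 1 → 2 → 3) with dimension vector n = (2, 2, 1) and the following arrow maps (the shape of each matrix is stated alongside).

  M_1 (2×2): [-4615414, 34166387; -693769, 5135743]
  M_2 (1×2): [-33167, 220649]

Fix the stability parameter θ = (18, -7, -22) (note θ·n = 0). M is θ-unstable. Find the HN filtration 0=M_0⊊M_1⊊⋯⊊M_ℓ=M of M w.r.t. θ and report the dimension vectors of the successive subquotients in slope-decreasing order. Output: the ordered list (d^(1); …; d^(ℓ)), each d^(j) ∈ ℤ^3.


Barcode: M ≅ I[1,2], I[1,3]. HN layers by μ_θ (2 steps, strictly decreasing):
  μ^(1)=11/2; μ^(2)=-11/3

((1, 1, 0); (1, 1, 1))


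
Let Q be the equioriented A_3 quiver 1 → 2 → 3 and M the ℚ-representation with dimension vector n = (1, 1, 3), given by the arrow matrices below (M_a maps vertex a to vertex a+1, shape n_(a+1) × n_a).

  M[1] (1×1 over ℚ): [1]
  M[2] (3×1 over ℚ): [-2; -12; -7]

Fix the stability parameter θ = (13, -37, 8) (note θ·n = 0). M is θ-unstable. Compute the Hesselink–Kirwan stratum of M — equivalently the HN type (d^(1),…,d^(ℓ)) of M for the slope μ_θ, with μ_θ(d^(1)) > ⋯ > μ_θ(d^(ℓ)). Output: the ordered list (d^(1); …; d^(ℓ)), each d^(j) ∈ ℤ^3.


Via rank(M_{q-1}∘⋯∘M_p): M ≅ I[1,3], I[3,3]^2.
μ_θ-semistable layers: μ^(1)=8; μ^(2)=-12

((0, 0, 3); (1, 1, 0))


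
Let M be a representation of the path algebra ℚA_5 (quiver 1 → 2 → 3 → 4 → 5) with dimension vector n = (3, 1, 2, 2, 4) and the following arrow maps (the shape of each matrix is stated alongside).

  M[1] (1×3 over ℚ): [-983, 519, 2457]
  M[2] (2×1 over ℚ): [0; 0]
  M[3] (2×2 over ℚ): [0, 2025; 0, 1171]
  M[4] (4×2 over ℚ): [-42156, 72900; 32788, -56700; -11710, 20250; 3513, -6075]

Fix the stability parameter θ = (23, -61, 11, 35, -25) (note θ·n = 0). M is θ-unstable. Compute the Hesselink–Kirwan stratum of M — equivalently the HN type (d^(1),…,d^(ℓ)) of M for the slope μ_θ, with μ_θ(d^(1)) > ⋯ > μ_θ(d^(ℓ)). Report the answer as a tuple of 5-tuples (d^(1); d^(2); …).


Interval decomposition of M: I[1,1]^2, I[1,2], I[3,3], I[3,4], I[4,5], I[5,5]^3.
HN type (ℓ=6): μ^(1)=35; μ^(2)=23; μ^(3)=11; μ^(4)=5; μ^(5)=-19; μ^(6)=-25

((0, 0, 0, 1, 0); (2, 0, 0, 0, 0); (0, 0, 2, 0, 0); (0, 0, 0, 1, 1); (1, 1, 0, 0, 0); (0, 0, 0, 0, 3))


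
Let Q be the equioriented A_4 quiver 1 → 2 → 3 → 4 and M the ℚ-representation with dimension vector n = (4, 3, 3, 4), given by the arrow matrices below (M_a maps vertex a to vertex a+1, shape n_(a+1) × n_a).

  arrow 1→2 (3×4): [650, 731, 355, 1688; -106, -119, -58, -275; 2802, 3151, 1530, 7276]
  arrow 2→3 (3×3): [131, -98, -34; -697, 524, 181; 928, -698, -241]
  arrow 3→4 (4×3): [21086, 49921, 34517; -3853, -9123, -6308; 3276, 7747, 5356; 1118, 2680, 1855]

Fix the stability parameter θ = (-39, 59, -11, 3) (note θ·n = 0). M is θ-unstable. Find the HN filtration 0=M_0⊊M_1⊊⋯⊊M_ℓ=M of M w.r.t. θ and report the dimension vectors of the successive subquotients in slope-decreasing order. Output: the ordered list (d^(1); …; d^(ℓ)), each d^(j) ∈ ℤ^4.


Barcode: M ≅ I[1,1], I[1,2], I[1,4]^2, I[3,4], I[4,4]. HN layers by μ_θ (5 steps, strictly decreasing):
  μ^(1)=59; μ^(2)=17; μ^(3)=3; μ^(4)=-11; μ^(5)=-39

((0, 1, 0, 0); (0, 2, 2, 2); (0, 0, 0, 2); (0, 0, 1, 0); (4, 0, 0, 0))


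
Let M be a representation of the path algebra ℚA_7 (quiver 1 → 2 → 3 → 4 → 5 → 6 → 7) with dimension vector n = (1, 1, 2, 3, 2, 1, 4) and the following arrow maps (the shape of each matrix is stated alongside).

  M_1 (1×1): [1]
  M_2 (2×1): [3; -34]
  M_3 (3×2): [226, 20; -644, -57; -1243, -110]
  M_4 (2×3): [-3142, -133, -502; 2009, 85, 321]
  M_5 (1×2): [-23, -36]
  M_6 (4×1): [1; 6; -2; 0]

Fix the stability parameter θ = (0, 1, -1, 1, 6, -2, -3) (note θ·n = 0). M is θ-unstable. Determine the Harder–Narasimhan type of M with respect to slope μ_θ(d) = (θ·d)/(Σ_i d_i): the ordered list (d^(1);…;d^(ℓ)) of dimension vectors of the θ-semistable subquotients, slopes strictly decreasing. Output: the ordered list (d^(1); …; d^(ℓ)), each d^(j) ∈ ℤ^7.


Interval decomposition of M: I[1,5], I[3,7], I[4,4], I[7,7]^3.
HN type (ℓ=6): μ^(1)=6; μ^(2)=1; μ^(3)=1/2; μ^(4)=0; μ^(5)=-1; μ^(6)=-3

((0, 0, 0, 0, 1, 0, 0); (0, 0, 0, 2, 0, 0, 0); (0, 0, 0, 1, 1, 1, 1); (1, 1, 1, 0, 0, 0, 0); (0, 0, 1, 0, 0, 0, 0); (0, 0, 0, 0, 0, 0, 3))


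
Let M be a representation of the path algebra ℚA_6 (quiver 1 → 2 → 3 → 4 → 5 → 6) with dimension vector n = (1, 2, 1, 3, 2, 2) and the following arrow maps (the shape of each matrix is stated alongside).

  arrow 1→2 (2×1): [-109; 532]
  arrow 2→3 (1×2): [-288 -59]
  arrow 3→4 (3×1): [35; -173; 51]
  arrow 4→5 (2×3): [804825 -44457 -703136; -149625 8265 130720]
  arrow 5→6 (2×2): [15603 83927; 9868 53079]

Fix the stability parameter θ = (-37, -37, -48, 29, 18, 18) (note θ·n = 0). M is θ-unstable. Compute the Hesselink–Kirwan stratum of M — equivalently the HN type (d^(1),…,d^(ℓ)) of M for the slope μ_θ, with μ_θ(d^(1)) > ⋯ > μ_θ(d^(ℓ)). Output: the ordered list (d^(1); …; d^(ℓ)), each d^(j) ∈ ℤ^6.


Via rank(M_{q-1}∘⋯∘M_p): M ≅ I[1,4], I[2,2], I[4,4], I[4,6], I[5,6].
μ_θ-semistable layers: μ^(1)=29; μ^(2)=65/3; μ^(3)=18; μ^(4)=-37; μ^(5)=-122/3

((0, 0, 0, 2, 0, 0); (0, 0, 0, 1, 1, 1); (0, 0, 0, 0, 1, 1); (0, 1, 0, 0, 0, 0); (1, 1, 1, 0, 0, 0))


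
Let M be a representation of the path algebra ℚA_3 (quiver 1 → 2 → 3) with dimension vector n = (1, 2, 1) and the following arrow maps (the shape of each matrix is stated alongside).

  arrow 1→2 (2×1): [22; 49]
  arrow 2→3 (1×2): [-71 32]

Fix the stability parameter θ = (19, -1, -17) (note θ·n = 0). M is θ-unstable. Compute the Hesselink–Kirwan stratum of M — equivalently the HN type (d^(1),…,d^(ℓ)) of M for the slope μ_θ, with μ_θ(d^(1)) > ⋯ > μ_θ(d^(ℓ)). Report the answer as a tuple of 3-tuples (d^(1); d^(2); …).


Interval decomposition of M: I[1,3], I[2,2].
HN type (ℓ=2): μ^(1)=1/3; μ^(2)=-1

((1, 1, 1); (0, 1, 0))


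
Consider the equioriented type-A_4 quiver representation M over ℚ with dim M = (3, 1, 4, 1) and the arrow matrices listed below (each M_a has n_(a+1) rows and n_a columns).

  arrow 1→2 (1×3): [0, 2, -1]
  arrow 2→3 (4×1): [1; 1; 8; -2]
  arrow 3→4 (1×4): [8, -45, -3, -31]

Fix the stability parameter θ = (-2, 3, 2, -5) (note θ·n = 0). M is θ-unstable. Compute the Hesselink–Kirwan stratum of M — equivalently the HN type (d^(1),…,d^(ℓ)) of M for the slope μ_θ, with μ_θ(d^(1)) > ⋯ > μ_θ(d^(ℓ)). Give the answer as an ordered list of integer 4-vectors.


Barcode: M ≅ I[1,1]^2, I[1,4], I[3,3]^3. HN layers by μ_θ (3 steps, strictly decreasing):
  μ^(1)=2; μ^(2)=0; μ^(3)=-2

((0, 0, 3, 0); (0, 1, 1, 1); (3, 0, 0, 0))


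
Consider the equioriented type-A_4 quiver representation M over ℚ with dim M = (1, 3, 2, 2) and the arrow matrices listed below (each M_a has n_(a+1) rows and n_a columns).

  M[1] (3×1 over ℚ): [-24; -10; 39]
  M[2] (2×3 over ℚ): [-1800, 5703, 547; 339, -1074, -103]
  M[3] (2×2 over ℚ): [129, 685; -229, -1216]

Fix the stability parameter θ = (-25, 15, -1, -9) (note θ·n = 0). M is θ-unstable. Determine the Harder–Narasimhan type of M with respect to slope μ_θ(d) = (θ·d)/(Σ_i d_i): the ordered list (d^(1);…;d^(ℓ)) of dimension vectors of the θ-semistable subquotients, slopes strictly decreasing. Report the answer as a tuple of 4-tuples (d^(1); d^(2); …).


Interval decomposition of M: I[1,4], I[2,2], I[2,4].
HN type (ℓ=3): μ^(1)=15; μ^(2)=5/3; μ^(3)=-25

((0, 1, 0, 0); (0, 2, 2, 2); (1, 0, 0, 0))


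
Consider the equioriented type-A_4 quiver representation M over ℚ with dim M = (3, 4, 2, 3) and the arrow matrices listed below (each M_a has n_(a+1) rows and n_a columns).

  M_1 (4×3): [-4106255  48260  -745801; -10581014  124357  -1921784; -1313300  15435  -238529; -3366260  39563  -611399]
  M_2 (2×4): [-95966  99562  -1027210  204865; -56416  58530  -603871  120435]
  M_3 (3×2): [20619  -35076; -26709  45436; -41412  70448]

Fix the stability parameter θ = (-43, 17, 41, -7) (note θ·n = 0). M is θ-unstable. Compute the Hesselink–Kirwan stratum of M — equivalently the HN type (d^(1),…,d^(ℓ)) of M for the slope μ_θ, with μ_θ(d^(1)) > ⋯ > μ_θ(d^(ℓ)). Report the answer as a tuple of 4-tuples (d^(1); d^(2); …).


Via rank(M_{q-1}∘⋯∘M_p): M ≅ I[1,2]^2, I[1,4], I[2,3], I[4,4]^2.
μ_θ-semistable layers: μ^(1)=41; μ^(2)=17; μ^(3)=-7; μ^(4)=-43

((0, 0, 1, 0); (0, 4, 1, 1); (0, 0, 0, 2); (3, 0, 0, 0))


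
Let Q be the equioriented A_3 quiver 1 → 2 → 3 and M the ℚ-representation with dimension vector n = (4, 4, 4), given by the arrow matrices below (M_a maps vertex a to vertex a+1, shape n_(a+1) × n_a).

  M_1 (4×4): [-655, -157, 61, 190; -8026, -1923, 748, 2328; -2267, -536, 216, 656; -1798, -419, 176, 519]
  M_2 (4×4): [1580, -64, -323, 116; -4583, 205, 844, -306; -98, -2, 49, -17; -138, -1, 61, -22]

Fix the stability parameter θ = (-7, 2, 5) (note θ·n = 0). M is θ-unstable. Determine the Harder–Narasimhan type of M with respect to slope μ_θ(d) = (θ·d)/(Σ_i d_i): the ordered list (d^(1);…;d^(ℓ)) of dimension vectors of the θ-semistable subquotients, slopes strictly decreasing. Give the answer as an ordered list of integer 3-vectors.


Via rank(M_{q-1}∘⋯∘M_p): M ≅ I[1,3]^4.
μ_θ-semistable layers: μ^(1)=5; μ^(2)=2; μ^(3)=-7

((0, 0, 4); (0, 4, 0); (4, 0, 0))


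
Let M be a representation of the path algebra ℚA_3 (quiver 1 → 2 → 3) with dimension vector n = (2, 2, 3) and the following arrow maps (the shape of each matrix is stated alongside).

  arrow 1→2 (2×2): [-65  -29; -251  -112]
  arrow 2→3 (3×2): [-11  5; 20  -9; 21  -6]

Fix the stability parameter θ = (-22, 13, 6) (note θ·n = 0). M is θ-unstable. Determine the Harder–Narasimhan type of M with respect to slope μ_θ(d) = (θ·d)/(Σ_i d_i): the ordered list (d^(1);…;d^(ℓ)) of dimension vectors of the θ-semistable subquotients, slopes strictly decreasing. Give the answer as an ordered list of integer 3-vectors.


Interval decomposition of M: I[1,3]^2, I[3,3].
HN type (ℓ=3): μ^(1)=19/2; μ^(2)=6; μ^(3)=-22

((0, 2, 2); (0, 0, 1); (2, 0, 0))


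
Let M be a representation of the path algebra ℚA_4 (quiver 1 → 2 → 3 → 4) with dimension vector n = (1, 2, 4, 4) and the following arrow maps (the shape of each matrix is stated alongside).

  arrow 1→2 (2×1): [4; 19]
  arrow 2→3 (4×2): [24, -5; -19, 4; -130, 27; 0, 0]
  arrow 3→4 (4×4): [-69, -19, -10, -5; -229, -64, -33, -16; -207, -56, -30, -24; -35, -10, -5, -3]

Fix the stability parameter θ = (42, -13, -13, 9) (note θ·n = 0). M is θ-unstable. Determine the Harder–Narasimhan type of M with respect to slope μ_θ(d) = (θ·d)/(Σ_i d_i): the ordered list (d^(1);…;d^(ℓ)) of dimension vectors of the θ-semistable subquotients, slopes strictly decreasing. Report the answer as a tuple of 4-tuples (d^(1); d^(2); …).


Barcode: M ≅ I[1,4], I[2,4], I[3,4]^2. HN layers by μ_θ (3 steps, strictly decreasing):
  μ^(1)=9; μ^(2)=16/3; μ^(3)=-13

((0, 0, 0, 4); (1, 1, 1, 0); (0, 1, 3, 0))


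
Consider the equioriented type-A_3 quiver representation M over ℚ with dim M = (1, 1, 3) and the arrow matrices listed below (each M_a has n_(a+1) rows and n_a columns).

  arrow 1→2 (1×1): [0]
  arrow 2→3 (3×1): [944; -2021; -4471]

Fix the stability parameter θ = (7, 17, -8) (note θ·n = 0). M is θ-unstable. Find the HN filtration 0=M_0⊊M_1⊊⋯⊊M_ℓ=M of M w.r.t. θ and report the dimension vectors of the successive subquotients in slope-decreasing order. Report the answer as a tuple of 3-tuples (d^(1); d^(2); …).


Interval decomposition of M: I[1,1], I[2,3], I[3,3]^2.
HN type (ℓ=3): μ^(1)=7; μ^(2)=9/2; μ^(3)=-8

((1, 0, 0); (0, 1, 1); (0, 0, 2))


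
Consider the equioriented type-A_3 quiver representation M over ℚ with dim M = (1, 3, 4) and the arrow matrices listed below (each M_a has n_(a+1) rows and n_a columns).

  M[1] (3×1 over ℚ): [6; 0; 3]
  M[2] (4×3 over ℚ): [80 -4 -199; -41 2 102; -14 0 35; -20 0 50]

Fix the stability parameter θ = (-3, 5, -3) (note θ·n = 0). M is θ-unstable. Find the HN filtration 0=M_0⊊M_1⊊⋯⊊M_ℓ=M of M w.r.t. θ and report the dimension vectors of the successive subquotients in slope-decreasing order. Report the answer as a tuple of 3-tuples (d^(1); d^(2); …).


Via rank(M_{q-1}∘⋯∘M_p): M ≅ I[1,3], I[2,2], I[2,3], I[3,3]^2.
μ_θ-semistable layers: μ^(1)=5; μ^(2)=1; μ^(3)=-3

((0, 1, 0); (0, 2, 2); (1, 0, 2))


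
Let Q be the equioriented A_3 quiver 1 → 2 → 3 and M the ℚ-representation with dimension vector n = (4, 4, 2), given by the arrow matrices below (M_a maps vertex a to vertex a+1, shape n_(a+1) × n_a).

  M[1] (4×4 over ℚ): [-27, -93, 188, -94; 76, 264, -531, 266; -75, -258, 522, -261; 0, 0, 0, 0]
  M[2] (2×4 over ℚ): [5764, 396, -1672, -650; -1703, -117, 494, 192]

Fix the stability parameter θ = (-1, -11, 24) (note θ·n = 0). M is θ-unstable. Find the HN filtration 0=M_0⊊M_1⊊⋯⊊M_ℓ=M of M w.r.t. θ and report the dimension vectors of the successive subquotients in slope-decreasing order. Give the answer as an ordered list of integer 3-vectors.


Via rank(M_{q-1}∘⋯∘M_p): M ≅ I[1,1], I[1,2]^2, I[1,3], I[2,3].
μ_θ-semistable layers: μ^(1)=24; μ^(2)=-1; μ^(3)=-6; μ^(4)=-11

((0, 0, 2); (1, 0, 0); (3, 3, 0); (0, 1, 0))


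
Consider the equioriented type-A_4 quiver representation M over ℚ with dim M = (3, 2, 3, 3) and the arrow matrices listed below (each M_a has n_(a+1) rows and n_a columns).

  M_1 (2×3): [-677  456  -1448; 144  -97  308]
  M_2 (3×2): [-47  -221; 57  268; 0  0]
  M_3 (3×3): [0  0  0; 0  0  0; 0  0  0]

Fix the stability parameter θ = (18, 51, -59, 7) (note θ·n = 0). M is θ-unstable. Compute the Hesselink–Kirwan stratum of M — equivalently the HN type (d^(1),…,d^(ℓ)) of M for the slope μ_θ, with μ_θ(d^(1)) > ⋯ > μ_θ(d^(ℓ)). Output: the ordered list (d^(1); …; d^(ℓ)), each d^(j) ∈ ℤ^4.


Via rank(M_{q-1}∘⋯∘M_p): M ≅ I[1,1], I[1,3]^2, I[3,3], I[4,4]^3.
μ_θ-semistable layers: μ^(1)=18; μ^(2)=7; μ^(3)=10/3; μ^(4)=-59

((1, 0, 0, 0); (0, 0, 0, 3); (2, 2, 2, 0); (0, 0, 1, 0))


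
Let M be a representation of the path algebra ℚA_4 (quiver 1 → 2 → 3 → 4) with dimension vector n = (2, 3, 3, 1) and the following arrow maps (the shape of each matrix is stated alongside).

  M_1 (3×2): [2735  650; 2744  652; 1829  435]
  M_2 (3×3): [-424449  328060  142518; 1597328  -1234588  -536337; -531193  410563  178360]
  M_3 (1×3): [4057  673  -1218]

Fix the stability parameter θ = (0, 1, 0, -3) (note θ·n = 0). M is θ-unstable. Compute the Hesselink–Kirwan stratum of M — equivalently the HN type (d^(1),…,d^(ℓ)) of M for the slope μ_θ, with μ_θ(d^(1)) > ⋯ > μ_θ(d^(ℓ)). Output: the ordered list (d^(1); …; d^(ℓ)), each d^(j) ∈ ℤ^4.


Via rank(M_{q-1}∘⋯∘M_p): M ≅ I[1,3], I[1,4], I[2,3].
μ_θ-semistable layers: μ^(1)=1/2; μ^(2)=0; μ^(3)=-1/2

((0, 2, 2, 0); (1, 0, 0, 0); (1, 1, 1, 1))


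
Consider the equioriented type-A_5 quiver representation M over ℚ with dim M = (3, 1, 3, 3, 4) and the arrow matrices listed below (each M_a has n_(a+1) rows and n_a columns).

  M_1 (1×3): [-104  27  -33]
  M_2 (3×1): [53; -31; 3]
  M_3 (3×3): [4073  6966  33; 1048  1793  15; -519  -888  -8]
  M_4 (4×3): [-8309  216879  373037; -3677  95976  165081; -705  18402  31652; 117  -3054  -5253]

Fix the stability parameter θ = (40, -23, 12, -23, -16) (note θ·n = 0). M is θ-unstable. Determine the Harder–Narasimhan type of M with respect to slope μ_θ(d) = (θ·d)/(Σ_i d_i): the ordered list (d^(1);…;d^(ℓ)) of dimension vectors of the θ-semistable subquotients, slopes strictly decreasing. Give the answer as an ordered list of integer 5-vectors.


Interval decomposition of M: I[1,1]^2, I[1,5], I[3,5]^2, I[5,5].
HN type (ℓ=4): μ^(1)=40; μ^(2)=-2; μ^(3)=-9; μ^(4)=-16

((2, 0, 0, 0, 0); (1, 1, 1, 1, 1); (0, 0, 2, 2, 2); (0, 0, 0, 0, 1))


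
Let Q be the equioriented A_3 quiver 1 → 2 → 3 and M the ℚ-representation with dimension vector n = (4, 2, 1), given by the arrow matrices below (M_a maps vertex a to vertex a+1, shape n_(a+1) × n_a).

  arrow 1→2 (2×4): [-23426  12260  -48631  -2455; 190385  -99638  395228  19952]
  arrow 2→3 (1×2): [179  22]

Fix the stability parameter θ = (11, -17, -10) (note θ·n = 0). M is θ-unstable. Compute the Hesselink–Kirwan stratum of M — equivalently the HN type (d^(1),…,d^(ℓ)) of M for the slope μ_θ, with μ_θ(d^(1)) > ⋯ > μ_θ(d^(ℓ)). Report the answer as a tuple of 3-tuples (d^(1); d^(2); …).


Interval decomposition of M: I[1,1]^2, I[1,2], I[1,3].
HN type (ℓ=3): μ^(1)=11; μ^(2)=-3; μ^(3)=-16/3

((2, 0, 0); (1, 1, 0); (1, 1, 1))


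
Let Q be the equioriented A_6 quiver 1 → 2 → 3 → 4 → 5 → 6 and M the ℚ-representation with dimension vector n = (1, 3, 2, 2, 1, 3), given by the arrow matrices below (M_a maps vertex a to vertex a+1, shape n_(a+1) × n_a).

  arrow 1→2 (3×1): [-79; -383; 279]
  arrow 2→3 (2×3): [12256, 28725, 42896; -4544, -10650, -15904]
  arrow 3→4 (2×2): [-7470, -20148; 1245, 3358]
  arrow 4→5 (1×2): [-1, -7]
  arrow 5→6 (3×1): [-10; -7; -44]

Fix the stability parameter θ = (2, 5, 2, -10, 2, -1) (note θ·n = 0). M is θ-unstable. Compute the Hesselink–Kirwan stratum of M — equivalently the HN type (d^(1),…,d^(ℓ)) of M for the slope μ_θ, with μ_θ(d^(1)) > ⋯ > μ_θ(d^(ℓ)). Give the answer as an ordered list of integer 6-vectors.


Barcode: M ≅ I[1,6], I[2,2]^2, I[3,3], I[4,4], I[6,6]^2. HN layers by μ_θ (6 steps, strictly decreasing):
  μ^(1)=5; μ^(2)=2; μ^(3)=1/2; μ^(4)=-1/4; μ^(5)=-1; μ^(6)=-10

((0, 2, 0, 0, 0, 0); (0, 0, 1, 0, 0, 0); (0, 0, 0, 0, 1, 1); (1, 1, 1, 1, 0, 0); (0, 0, 0, 0, 0, 2); (0, 0, 0, 1, 0, 0))


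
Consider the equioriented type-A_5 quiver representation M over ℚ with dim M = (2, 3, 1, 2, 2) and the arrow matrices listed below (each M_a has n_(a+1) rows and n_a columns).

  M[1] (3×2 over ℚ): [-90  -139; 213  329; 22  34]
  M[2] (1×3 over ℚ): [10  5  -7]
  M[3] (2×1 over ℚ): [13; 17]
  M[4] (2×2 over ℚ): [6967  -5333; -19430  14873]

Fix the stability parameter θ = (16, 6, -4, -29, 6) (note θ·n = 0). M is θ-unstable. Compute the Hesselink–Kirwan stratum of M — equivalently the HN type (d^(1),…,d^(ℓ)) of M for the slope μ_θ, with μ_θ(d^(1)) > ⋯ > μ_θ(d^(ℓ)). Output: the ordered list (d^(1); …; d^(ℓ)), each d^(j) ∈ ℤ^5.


Barcode: M ≅ I[1,2], I[1,5], I[2,2], I[4,5]. HN layers by μ_θ (4 steps, strictly decreasing):
  μ^(1)=11; μ^(2)=6; μ^(3)=-11/4; μ^(4)=-29

((1, 1, 0, 0, 0); (0, 1, 0, 0, 2); (1, 1, 1, 1, 0); (0, 0, 0, 1, 0))


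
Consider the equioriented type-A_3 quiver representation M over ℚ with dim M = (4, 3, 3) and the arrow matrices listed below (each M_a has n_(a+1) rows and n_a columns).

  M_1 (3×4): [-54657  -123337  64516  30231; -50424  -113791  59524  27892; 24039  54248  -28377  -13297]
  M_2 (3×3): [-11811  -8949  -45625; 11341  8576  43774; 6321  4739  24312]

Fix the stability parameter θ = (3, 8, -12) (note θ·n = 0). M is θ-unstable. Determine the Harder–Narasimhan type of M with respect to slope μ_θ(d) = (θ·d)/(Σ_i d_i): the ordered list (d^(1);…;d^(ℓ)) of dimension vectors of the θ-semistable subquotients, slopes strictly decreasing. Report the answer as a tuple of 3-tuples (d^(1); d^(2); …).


Interval decomposition of M: I[1,1], I[1,3]^3.
HN type (ℓ=2): μ^(1)=3; μ^(2)=-1/3

((1, 0, 0); (3, 3, 3))


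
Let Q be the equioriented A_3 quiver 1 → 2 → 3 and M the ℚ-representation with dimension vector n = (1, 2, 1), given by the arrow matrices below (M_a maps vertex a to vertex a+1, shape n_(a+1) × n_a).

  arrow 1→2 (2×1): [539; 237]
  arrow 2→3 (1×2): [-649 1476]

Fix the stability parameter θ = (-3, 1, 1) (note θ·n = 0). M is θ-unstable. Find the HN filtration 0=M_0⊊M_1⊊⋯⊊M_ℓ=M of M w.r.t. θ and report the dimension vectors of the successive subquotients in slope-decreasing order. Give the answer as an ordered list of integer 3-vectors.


Interval decomposition of M: I[1,3], I[2,2].
HN type (ℓ=2): μ^(1)=1; μ^(2)=-3

((0, 2, 1); (1, 0, 0))


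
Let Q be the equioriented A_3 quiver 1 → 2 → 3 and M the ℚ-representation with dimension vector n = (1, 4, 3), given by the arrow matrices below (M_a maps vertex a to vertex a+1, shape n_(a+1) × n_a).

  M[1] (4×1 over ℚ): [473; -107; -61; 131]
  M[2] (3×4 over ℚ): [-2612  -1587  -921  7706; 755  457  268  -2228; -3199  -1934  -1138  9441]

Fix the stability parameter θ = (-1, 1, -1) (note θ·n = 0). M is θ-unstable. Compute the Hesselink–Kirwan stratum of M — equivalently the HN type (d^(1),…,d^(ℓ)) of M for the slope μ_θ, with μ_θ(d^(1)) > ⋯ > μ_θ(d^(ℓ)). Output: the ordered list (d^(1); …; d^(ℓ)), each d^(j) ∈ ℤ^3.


Via rank(M_{q-1}∘⋯∘M_p): M ≅ I[1,2], I[2,3]^3.
μ_θ-semistable layers: μ^(1)=1; μ^(2)=0; μ^(3)=-1

((0, 1, 0); (0, 3, 3); (1, 0, 0))


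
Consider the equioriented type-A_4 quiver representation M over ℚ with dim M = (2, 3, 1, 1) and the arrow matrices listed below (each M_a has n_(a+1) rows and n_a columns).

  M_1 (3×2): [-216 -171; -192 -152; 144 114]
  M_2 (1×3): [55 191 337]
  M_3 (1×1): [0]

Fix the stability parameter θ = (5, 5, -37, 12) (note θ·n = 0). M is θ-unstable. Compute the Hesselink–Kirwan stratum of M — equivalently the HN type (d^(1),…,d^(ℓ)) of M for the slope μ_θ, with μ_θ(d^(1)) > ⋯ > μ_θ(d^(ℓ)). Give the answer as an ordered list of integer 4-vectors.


Barcode: M ≅ I[1,1], I[1,3], I[2,2]^2, I[4,4]. HN layers by μ_θ (3 steps, strictly decreasing):
  μ^(1)=12; μ^(2)=5; μ^(3)=-9

((0, 0, 0, 1); (1, 2, 0, 0); (1, 1, 1, 0))


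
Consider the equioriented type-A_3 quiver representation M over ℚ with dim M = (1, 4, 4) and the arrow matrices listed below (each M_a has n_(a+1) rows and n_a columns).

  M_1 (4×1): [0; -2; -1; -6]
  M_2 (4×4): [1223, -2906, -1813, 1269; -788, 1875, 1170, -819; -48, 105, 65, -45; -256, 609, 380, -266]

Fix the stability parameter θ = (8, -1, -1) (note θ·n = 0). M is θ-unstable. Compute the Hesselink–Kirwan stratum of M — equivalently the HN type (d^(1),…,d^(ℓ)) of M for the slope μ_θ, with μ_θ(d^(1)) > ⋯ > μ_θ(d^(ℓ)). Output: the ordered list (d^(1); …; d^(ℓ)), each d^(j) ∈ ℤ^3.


Barcode: M ≅ I[1,3], I[2,3]^3. HN layers by μ_θ (2 steps, strictly decreasing):
  μ^(1)=2; μ^(2)=-1

((1, 1, 1); (0, 3, 3))


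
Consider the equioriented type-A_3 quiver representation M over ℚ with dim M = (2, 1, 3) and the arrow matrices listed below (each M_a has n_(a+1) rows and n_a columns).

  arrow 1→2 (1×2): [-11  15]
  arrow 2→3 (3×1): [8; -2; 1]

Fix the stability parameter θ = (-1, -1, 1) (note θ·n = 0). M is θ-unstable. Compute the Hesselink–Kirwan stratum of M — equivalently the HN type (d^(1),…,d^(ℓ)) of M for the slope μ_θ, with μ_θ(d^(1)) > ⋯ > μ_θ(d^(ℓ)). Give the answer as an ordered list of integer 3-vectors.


Via rank(M_{q-1}∘⋯∘M_p): M ≅ I[1,1], I[1,3], I[3,3]^2.
μ_θ-semistable layers: μ^(1)=1; μ^(2)=-1

((0, 0, 3); (2, 1, 0))


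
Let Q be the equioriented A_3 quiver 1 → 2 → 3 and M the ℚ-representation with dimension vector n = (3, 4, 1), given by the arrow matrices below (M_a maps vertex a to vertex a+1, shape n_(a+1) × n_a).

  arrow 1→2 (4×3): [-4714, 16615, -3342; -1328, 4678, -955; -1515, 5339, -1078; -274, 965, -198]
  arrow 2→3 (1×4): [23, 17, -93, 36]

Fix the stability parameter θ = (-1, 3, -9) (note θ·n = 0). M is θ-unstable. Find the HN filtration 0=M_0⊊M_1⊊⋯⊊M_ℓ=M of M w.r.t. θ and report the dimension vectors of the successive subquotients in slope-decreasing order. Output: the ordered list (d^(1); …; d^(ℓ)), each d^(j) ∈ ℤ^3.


Via rank(M_{q-1}∘⋯∘M_p): M ≅ I[1,2]^2, I[1,3], I[2,2].
μ_θ-semistable layers: μ^(1)=3; μ^(2)=-1; μ^(3)=-7/3

((0, 3, 0); (2, 0, 0); (1, 1, 1))


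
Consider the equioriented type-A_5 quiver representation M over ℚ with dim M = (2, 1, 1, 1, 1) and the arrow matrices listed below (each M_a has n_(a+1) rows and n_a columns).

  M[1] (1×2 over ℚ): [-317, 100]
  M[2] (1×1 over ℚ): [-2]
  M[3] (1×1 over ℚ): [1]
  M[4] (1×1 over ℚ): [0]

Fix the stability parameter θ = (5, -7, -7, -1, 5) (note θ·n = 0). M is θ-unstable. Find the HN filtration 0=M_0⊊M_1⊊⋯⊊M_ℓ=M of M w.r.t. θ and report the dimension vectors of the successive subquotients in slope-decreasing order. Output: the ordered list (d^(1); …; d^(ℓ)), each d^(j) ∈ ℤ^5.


Barcode: M ≅ I[1,1], I[1,4], I[5,5]. HN layers by μ_θ (3 steps, strictly decreasing):
  μ^(1)=5; μ^(2)=-1; μ^(3)=-3

((1, 0, 0, 0, 1); (0, 0, 0, 1, 0); (1, 1, 1, 0, 0))


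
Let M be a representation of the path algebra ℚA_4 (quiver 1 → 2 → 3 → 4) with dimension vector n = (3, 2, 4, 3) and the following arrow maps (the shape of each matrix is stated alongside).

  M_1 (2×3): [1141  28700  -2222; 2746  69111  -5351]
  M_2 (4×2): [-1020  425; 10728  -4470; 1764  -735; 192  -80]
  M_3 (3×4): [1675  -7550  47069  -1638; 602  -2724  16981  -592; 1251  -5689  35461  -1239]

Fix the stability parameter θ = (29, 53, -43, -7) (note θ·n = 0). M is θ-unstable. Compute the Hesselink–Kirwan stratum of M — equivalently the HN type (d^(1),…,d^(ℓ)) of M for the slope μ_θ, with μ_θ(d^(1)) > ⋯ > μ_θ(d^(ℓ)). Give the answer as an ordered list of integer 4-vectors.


Interval decomposition of M: I[1,1], I[1,2], I[1,4], I[3,3], I[3,4]^2.
HN type (ℓ=5): μ^(1)=53; μ^(2)=29; μ^(3)=8; μ^(4)=-7; μ^(5)=-43

((0, 1, 0, 0); (2, 0, 0, 0); (1, 1, 1, 1); (0, 0, 0, 2); (0, 0, 3, 0))


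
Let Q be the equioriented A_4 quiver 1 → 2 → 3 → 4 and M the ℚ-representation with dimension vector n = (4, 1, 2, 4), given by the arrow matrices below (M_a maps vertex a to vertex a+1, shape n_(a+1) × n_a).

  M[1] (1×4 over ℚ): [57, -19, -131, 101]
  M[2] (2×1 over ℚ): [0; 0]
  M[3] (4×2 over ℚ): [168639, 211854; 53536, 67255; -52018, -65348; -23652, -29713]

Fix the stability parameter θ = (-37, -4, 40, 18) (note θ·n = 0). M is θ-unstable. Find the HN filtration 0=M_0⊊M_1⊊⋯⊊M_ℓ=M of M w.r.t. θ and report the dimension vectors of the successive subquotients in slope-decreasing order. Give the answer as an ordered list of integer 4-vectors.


Barcode: M ≅ I[1,1]^3, I[1,2], I[3,4]^2, I[4,4]^2. HN layers by μ_θ (4 steps, strictly decreasing):
  μ^(1)=29; μ^(2)=18; μ^(3)=-4; μ^(4)=-37

((0, 0, 2, 2); (0, 0, 0, 2); (0, 1, 0, 0); (4, 0, 0, 0))


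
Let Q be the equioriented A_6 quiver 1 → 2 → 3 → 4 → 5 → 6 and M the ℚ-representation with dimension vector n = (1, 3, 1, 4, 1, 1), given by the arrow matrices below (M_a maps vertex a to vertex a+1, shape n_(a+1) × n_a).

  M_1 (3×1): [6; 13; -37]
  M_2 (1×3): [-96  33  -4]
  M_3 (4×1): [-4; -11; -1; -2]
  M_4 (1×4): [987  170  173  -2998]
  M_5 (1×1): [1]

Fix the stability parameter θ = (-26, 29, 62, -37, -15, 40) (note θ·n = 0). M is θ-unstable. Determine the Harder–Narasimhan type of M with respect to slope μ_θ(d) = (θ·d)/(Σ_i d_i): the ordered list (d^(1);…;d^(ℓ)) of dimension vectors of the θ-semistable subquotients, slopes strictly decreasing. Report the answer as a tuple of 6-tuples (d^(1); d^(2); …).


Barcode: M ≅ I[1,6], I[2,2]^2, I[4,4]^3. HN layers by μ_θ (5 steps, strictly decreasing):
  μ^(1)=40; μ^(2)=29; μ^(3)=39/4; μ^(4)=-26; μ^(5)=-37

((0, 0, 0, 0, 0, 1); (0, 2, 0, 0, 0, 0); (0, 1, 1, 1, 1, 0); (1, 0, 0, 0, 0, 0); (0, 0, 0, 3, 0, 0))


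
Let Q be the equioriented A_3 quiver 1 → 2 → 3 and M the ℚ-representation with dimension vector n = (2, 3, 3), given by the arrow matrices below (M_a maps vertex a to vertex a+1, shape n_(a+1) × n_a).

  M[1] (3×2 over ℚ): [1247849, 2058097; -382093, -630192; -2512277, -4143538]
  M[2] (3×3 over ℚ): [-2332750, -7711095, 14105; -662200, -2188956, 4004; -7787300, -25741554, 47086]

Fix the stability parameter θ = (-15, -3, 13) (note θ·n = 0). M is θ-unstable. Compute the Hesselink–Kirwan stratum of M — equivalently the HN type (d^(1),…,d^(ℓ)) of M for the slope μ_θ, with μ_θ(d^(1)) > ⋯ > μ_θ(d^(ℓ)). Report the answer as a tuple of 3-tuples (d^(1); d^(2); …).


Interval decomposition of M: I[1,2]^2, I[2,3], I[3,3]^2.
HN type (ℓ=3): μ^(1)=13; μ^(2)=-3; μ^(3)=-15

((0, 0, 3); (0, 3, 0); (2, 0, 0))


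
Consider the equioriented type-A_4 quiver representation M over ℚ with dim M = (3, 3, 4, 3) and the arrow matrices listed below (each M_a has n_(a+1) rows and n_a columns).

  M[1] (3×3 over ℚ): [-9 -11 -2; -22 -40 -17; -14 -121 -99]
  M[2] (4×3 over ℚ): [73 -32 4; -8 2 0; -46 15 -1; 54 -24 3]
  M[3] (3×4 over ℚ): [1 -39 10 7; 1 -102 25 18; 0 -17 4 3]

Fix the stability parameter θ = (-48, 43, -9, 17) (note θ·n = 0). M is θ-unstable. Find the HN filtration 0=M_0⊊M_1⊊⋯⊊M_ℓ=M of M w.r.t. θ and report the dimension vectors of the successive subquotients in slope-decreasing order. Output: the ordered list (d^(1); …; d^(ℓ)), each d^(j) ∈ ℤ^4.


Via rank(M_{q-1}∘⋯∘M_p): M ≅ I[1,4]^3, I[3,3].
μ_θ-semistable layers: μ^(1)=17; μ^(2)=-9; μ^(3)=-48

((0, 3, 3, 3); (0, 0, 1, 0); (3, 0, 0, 0))


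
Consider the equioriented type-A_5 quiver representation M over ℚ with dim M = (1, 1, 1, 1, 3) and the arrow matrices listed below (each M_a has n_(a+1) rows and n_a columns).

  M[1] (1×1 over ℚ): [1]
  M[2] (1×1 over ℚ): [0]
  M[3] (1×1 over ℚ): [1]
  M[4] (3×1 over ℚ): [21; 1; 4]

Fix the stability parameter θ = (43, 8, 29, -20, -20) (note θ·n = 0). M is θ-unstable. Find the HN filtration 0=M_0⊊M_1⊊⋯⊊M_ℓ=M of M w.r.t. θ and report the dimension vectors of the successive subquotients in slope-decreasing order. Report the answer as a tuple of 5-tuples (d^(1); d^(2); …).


Barcode: M ≅ I[1,2], I[3,5], I[5,5]^2. HN layers by μ_θ (3 steps, strictly decreasing):
  μ^(1)=51/2; μ^(2)=-11/3; μ^(3)=-20

((1, 1, 0, 0, 0); (0, 0, 1, 1, 1); (0, 0, 0, 0, 2))


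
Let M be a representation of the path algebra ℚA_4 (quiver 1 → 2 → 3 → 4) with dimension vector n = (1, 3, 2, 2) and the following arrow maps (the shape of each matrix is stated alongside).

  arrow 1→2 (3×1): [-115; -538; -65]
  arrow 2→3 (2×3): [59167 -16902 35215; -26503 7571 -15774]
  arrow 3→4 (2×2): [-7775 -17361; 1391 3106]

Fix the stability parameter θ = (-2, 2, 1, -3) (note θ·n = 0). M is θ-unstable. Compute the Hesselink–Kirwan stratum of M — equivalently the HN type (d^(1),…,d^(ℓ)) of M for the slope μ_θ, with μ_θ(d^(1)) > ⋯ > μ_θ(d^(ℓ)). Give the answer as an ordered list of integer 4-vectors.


Interval decomposition of M: I[1,4], I[2,2], I[2,4].
HN type (ℓ=3): μ^(1)=2; μ^(2)=0; μ^(3)=-2

((0, 1, 0, 0); (0, 2, 2, 2); (1, 0, 0, 0))


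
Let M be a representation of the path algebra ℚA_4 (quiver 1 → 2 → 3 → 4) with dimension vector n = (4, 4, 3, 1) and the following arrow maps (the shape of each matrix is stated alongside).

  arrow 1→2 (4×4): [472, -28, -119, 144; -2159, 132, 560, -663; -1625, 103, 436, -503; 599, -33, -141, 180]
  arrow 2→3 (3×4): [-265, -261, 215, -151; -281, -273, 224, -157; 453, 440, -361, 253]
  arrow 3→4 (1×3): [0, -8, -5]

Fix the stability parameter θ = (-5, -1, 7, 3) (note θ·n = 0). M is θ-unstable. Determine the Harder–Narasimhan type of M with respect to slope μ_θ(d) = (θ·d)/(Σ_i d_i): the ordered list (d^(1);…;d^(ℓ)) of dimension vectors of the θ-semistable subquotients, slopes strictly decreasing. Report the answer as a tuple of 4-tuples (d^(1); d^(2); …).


Interval decomposition of M: I[1,2], I[1,3]^2, I[1,4].
HN type (ℓ=4): μ^(1)=7; μ^(2)=5; μ^(3)=-1; μ^(4)=-5

((0, 0, 2, 0); (0, 0, 1, 1); (0, 4, 0, 0); (4, 0, 0, 0))


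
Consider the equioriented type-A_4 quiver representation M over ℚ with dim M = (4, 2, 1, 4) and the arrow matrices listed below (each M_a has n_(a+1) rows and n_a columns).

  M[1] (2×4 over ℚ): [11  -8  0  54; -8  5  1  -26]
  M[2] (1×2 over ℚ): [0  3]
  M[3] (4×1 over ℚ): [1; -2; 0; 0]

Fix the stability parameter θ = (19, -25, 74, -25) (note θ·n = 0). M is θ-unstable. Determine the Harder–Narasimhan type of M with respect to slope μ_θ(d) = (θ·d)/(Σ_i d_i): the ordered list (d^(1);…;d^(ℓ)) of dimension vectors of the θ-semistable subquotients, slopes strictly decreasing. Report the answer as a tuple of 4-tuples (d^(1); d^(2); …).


Interval decomposition of M: I[1,1]^2, I[1,2], I[1,4], I[4,4]^3.
HN type (ℓ=4): μ^(1)=49/2; μ^(2)=19; μ^(3)=-3; μ^(4)=-25

((0, 0, 1, 1); (2, 0, 0, 0); (2, 2, 0, 0); (0, 0, 0, 3))


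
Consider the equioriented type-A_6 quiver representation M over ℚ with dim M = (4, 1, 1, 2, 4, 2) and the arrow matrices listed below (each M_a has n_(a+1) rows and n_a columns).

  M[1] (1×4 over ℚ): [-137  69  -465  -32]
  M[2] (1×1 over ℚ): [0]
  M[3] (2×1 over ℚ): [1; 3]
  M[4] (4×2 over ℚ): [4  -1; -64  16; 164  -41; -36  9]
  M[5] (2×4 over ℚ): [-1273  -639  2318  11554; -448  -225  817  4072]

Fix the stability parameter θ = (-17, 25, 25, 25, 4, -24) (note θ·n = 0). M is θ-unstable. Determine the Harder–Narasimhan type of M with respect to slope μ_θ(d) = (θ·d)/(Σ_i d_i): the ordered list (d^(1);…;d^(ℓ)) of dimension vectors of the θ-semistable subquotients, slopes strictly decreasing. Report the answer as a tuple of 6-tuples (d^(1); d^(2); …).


Barcode: M ≅ I[1,1]^3, I[1,2], I[3,6], I[4,4], I[5,5]^2, I[5,6]. HN layers by μ_θ (5 steps, strictly decreasing):
  μ^(1)=25; μ^(2)=15/2; μ^(3)=4; μ^(4)=-10; μ^(5)=-17

((0, 1, 0, 1, 0, 0); (0, 0, 1, 1, 1, 1); (0, 0, 0, 0, 2, 0); (0, 0, 0, 0, 1, 1); (4, 0, 0, 0, 0, 0))


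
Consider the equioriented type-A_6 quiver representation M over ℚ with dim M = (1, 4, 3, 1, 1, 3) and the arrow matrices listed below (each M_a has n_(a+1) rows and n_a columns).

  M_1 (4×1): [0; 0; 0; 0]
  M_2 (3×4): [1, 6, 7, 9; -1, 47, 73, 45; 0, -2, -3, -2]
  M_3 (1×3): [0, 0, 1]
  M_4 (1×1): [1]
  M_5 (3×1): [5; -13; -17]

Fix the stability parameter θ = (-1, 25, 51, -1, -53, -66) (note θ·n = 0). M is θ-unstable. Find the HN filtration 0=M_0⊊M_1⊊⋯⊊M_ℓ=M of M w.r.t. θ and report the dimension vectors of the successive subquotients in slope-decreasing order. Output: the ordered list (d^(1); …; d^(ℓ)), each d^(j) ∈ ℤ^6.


Interval decomposition of M: I[1,1], I[2,2], I[2,3]^2, I[2,6], I[6,6]^2.
HN type (ℓ=5): μ^(1)=51; μ^(2)=25; μ^(3)=-1; μ^(4)=-44/5; μ^(5)=-66

((0, 0, 2, 0, 0, 0); (0, 3, 0, 0, 0, 0); (1, 0, 0, 0, 0, 0); (0, 1, 1, 1, 1, 1); (0, 0, 0, 0, 0, 2))
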